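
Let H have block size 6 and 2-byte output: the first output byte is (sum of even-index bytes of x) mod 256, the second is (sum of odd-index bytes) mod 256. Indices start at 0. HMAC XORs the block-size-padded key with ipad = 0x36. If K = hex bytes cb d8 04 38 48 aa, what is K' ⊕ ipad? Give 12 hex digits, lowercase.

Key hex bytes cb d8 04 38 48 aa is exactly B = 6 bytes: K' = cb d8 04 38 48 aa.
XOR each byte with 0x36: cb⊕36=fd, d8⊕36=ee, 04⊕36=32, 38⊕36=0e, 48⊕36=7e, aa⊕36=9c.

fdee320e7e9c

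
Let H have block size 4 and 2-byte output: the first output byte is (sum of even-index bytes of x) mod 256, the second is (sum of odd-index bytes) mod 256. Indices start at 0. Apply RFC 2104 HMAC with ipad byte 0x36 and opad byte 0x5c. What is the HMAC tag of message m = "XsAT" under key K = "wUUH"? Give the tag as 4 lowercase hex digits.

71c5

Key "wUUH" = 77 55 55 48 is exactly B = 4 bytes: K' = 77 55 55 48.
K' ⊕ ipad = 41 63 63 7e.  K' ⊕ opad = 2b 09 09 14.
Inner input = (K'⊕ipad) ∥ m = 41 63 63 7e ∥ 58 73 41 54.
Inner hash: even-index sum = 317 mod 256 = 61; odd-index sum = 424 mod 256 = 168 → 3d a8.
Outer input = (K'⊕opad) ∥ inner = 2b 09 09 14 ∥ 3d a8.
Outer hash (tag): even-index sum = 113 mod 256 = 113; odd-index sum = 197 mod 256 = 197 → 71 c5.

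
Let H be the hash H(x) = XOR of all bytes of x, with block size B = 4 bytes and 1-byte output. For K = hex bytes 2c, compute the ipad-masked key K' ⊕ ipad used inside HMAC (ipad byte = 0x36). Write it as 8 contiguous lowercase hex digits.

Key hex bytes 2c is 1 byte ≤ B = 4; zero-pad to 4 bytes: K' = 2c 00 00 00.
XOR each byte with 0x36: 2c⊕36=1a, 00⊕36=36, 00⊕36=36, 00⊕36=36.

1a363636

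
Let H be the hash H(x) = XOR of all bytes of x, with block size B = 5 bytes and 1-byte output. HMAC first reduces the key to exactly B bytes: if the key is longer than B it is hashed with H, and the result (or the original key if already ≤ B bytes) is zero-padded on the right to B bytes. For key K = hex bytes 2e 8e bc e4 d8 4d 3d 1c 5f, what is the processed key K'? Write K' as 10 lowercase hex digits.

|K| = 9 > B = 5, so first hash the key.
H(K): XOR 2e⊕8e⊕bc⊕e4⊕d8⊕4d⊕3d⊕1c⊕5f = 13.
Zero-pad H(K) = 13 to 5 bytes: K' = 13 00 00 00 00.

1300000000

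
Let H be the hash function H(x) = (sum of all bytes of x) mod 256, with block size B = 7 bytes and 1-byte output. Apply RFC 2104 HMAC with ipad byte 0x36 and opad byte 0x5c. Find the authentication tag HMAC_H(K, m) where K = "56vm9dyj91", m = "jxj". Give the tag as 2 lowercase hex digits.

2a

Key "56vm9dyj91" = 35 36 76 6d 39 64 79 6a 39 31 is 10 bytes > B = 7, so hash it first: H(key) = 38, then zero-pad to 7 bytes: K' = 38 00 00 00 00 00 00.
K' ⊕ ipad = 0e 36 36 36 36 36 36.  K' ⊕ opad = 64 5c 5c 5c 5c 5c 5c.
Inner input = (K'⊕ipad) ∥ m = 0e 36 36 36 36 36 36 ∥ 6a 78 6a.
Inner hash: sum = 14+54+54+54+54+54+54+106+120+106 = 670; mod 256 = 158 → 9e.
Outer input = (K'⊕opad) ∥ inner = 64 5c 5c 5c 5c 5c 5c ∥ 9e.
Outer hash (tag): sum = 100+92+92+92+92+92+92+158 = 810; mod 256 = 42 → 2a.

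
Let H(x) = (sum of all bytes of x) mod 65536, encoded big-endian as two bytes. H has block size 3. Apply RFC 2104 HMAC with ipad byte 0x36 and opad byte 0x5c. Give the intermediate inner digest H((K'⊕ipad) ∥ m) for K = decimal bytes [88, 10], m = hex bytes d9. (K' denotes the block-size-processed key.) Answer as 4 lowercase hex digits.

Key decimal bytes [88, 10] = 58 0a is 2 bytes ≤ B = 3; zero-pad to 3 bytes: K' = 58 0a 00.
K' ⊕ ipad = 6e 3c 36.
Inner input = 6e 3c 36 ∥ d9.
Inner hash: sum = 110+60+54+217 = 441 → 01 b9.

01b9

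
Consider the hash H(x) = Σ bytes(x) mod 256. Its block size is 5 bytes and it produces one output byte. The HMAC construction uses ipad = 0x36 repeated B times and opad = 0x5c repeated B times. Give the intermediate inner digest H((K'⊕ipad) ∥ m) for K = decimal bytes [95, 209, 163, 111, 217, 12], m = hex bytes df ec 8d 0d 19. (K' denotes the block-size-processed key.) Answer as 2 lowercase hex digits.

67

Key decimal bytes [95, 209, 163, 111, 217, 12] = 5f d1 a3 6f d9 0c is 6 bytes > B = 5, so hash it first: H(key) = 27, then zero-pad to 5 bytes: K' = 27 00 00 00 00.
K' ⊕ ipad = 11 36 36 36 36.
Inner input = 11 36 36 36 36 ∥ df ec 8d 0d 19.
Inner hash: sum = 17+54+54+54+54+223+236+141+13+25 = 871; mod 256 = 103 → 67.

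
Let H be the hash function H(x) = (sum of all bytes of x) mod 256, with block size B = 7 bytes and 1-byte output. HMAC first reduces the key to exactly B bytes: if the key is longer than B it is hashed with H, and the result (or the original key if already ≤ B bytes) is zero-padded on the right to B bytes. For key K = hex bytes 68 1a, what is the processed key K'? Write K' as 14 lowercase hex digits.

Key hex bytes 68 1a is 2 bytes ≤ B = 7; zero-pad to 7 bytes: K' = 68 1a 00 00 00 00 00.

681a0000000000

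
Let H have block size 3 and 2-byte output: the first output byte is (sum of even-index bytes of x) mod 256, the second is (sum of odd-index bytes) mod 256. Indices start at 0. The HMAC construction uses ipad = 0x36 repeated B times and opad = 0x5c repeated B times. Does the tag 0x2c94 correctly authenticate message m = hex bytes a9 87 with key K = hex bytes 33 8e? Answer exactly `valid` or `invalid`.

valid

Key hex bytes 33 8e is 2 bytes ≤ B = 3; zero-pad to 3 bytes: K' = 33 8e 00.
K' ⊕ ipad = 05 b8 36; K' ⊕ opad = 6f d2 5c.
Inner hash: even-index sum = 194 mod 256 = 194; odd-index sum = 353 mod 256 = 97 → c2 61.
Outer hash (recomputed tag): even-index sum = 300 mod 256 = 44; odd-index sum = 404 mod 256 = 148 → 2c 94.
Recomputed tag = 2c94; claimed = 2c94 → match.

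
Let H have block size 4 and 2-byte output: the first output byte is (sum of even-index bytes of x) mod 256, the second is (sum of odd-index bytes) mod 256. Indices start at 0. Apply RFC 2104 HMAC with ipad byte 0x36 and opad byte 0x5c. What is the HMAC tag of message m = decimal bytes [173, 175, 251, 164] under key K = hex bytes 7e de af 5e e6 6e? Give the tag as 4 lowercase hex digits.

ae77

Key hex bytes 7e de af 5e e6 6e is 6 bytes > B = 4, so hash it first: H(key) = 13 aa, then zero-pad to 4 bytes: K' = 13 aa 00 00.
K' ⊕ ipad = 25 9c 36 36.  K' ⊕ opad = 4f f6 5c 5c.
Inner input = (K'⊕ipad) ∥ m = 25 9c 36 36 ∥ ad af fb a4.
Inner hash: even-index sum = 515 mod 256 = 3; odd-index sum = 549 mod 256 = 37 → 03 25.
Outer input = (K'⊕opad) ∥ inner = 4f f6 5c 5c ∥ 03 25.
Outer hash (tag): even-index sum = 174 mod 256 = 174; odd-index sum = 375 mod 256 = 119 → ae 77.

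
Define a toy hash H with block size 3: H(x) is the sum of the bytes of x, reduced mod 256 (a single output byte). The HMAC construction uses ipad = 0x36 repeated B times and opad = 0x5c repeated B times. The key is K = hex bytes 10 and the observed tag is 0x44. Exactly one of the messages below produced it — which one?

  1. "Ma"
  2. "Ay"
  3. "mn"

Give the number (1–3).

Key hex bytes 10 is 1 byte ≤ B = 3; zero-pad to 3 bytes: K' = 10 00 00.
K' ⊕ ipad = 26 36 36; K' ⊕ opad = 4c 5c 5c.
m1: inner = H(26 36 36 4d 61) = 40; tag = H(4c 5c 5c 40) = 44 ← matches
m2: inner = H(26 36 36 41 79) = 4c; tag = H(4c 5c 5c 4c) = 50
m3: inner = H(26 36 36 6d 6e) = 6d; tag = H(4c 5c 5c 6d) = 71

1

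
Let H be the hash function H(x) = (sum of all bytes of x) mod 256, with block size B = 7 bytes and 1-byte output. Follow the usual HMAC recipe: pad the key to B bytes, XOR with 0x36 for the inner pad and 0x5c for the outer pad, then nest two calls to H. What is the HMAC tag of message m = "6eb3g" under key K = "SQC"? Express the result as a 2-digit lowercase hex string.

Key "SQC" = 53 51 43 is 3 bytes ≤ B = 7; zero-pad to 7 bytes: K' = 53 51 43 00 00 00 00.
K' ⊕ ipad = 65 67 75 36 36 36 36.  K' ⊕ opad = 0f 0d 1f 5c 5c 5c 5c.
Inner input = (K'⊕ipad) ∥ m = 65 67 75 36 36 36 36 ∥ 36 65 62 33 67.
Inner hash: sum = 101+103+117+54+54+54+54+54+101+98+51+103 = 944; mod 256 = 176 → b0.
Outer input = (K'⊕opad) ∥ inner = 0f 0d 1f 5c 5c 5c 5c ∥ b0.
Outer hash (tag): sum = 15+13+31+92+92+92+92+176 = 603; mod 256 = 91 → 5b.

5b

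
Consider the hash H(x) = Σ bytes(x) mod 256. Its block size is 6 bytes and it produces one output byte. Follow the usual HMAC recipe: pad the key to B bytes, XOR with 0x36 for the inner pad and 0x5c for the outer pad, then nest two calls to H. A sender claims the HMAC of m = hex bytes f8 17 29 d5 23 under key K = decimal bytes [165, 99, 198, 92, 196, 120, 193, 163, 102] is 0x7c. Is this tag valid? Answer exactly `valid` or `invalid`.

Key decimal bytes [165, 99, 198, 92, 196, 120, 193, 163, 102] = a5 63 c6 5c c4 78 c1 a3 66 is 9 bytes > B = 6, so hash it first: H(key) = 30, then zero-pad to 6 bytes: K' = 30 00 00 00 00 00.
K' ⊕ ipad = 06 36 36 36 36 36; K' ⊕ opad = 6c 5c 5c 5c 5c 5c.
Inner hash: sum = 6+54+54+54+54+54+248+23+41+213+35 = 836; mod 256 = 68 → 44.
Outer hash (recomputed tag): sum = 108+92+92+92+92+92+68 = 636; mod 256 = 124 → 7c.
Recomputed tag = 7c; claimed = 7c → match.

valid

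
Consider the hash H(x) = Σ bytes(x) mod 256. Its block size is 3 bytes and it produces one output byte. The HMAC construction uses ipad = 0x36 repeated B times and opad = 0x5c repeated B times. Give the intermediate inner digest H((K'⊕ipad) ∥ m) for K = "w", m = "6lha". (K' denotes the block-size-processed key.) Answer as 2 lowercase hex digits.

Key "w" = 77 is 1 byte ≤ B = 3; zero-pad to 3 bytes: K' = 77 00 00.
K' ⊕ ipad = 41 36 36.
Inner input = 41 36 36 ∥ 36 6c 68 61.
Inner hash: sum = 65+54+54+54+108+104+97 = 536; mod 256 = 24 → 18.

18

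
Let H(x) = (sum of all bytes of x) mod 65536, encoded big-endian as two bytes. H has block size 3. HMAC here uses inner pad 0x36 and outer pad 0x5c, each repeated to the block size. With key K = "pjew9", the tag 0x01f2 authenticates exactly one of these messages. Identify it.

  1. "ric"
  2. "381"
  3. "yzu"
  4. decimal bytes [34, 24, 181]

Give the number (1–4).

1

Key "pjew9" = 70 6a 65 77 39 is 5 bytes > B = 3, so hash it first: H(key) = 01 ef, then zero-pad to 3 bytes: K' = 01 ef 00.
K' ⊕ ipad = 37 d9 36; K' ⊕ opad = 5d b3 5c.
m1: inner = H(37 d9 36 72 69 63) = 02 84; tag = H(5d b3 5c 02 84) = 01f2 ← matches
m2: inner = H(37 d9 36 33 38 31) = 01 e2; tag = H(5d b3 5c 01 e2) = 024f
m3: inner = H(37 d9 36 79 7a 75) = 02 ae; tag = H(5d b3 5c 02 ae) = 021c
m4: inner = H(37 d9 36 22 18 b5) = 02 35; tag = H(5d b3 5c 02 35) = 01a3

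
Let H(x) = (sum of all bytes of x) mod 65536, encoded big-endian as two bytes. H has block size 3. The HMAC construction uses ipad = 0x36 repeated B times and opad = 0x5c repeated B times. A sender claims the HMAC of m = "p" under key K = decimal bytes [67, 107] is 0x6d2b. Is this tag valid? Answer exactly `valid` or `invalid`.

invalid

Key decimal bytes [67, 107] = 43 6b is 2 bytes ≤ B = 3; zero-pad to 3 bytes: K' = 43 6b 00.
K' ⊕ ipad = 75 5d 36; K' ⊕ opad = 1f 37 5c.
Inner hash: sum = 117+93+54+112 = 376 → 01 78.
Outer hash (recomputed tag): sum = 31+55+92+1+120 = 299 → 01 2b.
Recomputed tag = 012b; claimed = 6d2b → mismatch.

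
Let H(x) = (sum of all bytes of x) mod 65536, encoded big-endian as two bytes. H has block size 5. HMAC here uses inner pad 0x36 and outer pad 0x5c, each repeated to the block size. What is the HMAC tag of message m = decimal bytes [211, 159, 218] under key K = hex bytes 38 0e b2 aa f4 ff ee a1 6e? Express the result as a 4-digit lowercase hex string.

Key hex bytes 38 0e b2 aa f4 ff ee a1 6e is 9 bytes > B = 5, so hash it first: H(key) = 05 92, then zero-pad to 5 bytes: K' = 05 92 00 00 00.
K' ⊕ ipad = 33 a4 36 36 36.  K' ⊕ opad = 59 ce 5c 5c 5c.
Inner input = (K'⊕ipad) ∥ m = 33 a4 36 36 36 ∥ d3 9f da.
Inner hash: sum = 51+164+54+54+54+211+159+218 = 965 → 03 c5.
Outer input = (K'⊕opad) ∥ inner = 59 ce 5c 5c 5c ∥ 03 c5.
Outer hash (tag): sum = 89+206+92+92+92+3+197 = 771 → 03 03.

0303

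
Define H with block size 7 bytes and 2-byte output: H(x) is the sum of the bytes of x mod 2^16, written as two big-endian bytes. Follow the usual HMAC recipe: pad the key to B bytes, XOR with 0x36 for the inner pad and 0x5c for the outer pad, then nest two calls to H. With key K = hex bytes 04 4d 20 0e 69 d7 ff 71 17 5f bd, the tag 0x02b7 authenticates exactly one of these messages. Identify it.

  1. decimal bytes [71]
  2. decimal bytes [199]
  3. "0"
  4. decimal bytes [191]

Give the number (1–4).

4

Key hex bytes 04 4d 20 0e 69 d7 ff 71 17 5f bd is 11 bytes > B = 7, so hash it first: H(key) = 04 62, then zero-pad to 7 bytes: K' = 04 62 00 00 00 00 00.
K' ⊕ ipad = 32 54 36 36 36 36 36; K' ⊕ opad = 58 3e 5c 5c 5c 5c 5c.
m1: inner = H(32 54 36 36 36 36 36 47) = 01 db; tag = H(58 3e 5c 5c 5c 5c 5c 01 db) = 033e
m2: inner = H(32 54 36 36 36 36 36 c7) = 02 5b; tag = H(58 3e 5c 5c 5c 5c 5c 02 5b) = 02bf
m3: inner = H(32 54 36 36 36 36 36 30) = 01 c4; tag = H(58 3e 5c 5c 5c 5c 5c 01 c4) = 0327
m4: inner = H(32 54 36 36 36 36 36 bf) = 02 53; tag = H(58 3e 5c 5c 5c 5c 5c 02 53) = 02b7 ← matches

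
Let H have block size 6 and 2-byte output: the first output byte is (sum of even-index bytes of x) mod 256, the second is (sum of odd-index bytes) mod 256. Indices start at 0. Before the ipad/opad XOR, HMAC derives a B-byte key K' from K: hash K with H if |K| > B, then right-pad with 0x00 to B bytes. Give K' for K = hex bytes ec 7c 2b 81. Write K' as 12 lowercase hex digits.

Key hex bytes ec 7c 2b 81 is 4 bytes ≤ B = 6; zero-pad to 6 bytes: K' = ec 7c 2b 81 00 00.

ec7c2b810000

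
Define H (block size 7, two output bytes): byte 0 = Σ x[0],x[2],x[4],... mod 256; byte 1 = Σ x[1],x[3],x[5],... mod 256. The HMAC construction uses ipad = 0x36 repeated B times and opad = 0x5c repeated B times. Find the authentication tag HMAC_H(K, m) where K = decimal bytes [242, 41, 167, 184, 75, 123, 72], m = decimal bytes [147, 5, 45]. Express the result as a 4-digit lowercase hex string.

Key decimal bytes [242, 41, 167, 184, 75, 123, 72] = f2 29 a7 b8 4b 7b 48 is exactly B = 7 bytes: K' = f2 29 a7 b8 4b 7b 48.
K' ⊕ ipad = c4 1f 91 8e 7d 4d 7e.  K' ⊕ opad = ae 75 fb e4 17 27 14.
Inner input = (K'⊕ipad) ∥ m = c4 1f 91 8e 7d 4d 7e ∥ 93 05 2d.
Inner hash: even-index sum = 597 mod 256 = 85; odd-index sum = 442 mod 256 = 186 → 55 ba.
Outer input = (K'⊕opad) ∥ inner = ae 75 fb e4 17 27 14 ∥ 55 ba.
Outer hash (tag): even-index sum = 654 mod 256 = 142; odd-index sum = 469 mod 256 = 213 → 8e d5.

8ed5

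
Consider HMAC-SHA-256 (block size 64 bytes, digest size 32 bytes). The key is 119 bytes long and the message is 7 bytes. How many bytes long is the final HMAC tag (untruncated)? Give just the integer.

The tag is one SHA-256 digest: 32 bytes.

32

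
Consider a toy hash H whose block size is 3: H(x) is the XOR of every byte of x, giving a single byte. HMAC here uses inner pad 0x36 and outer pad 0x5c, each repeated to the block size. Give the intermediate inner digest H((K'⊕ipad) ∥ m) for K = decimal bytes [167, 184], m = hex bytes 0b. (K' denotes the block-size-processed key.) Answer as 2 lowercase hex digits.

22

Key decimal bytes [167, 184] = a7 b8 is 2 bytes ≤ B = 3; zero-pad to 3 bytes: K' = a7 b8 00.
K' ⊕ ipad = 91 8e 36.
Inner input = 91 8e 36 ∥ 0b.
Inner hash: XOR 91⊕8e⊕36⊕0b = 22.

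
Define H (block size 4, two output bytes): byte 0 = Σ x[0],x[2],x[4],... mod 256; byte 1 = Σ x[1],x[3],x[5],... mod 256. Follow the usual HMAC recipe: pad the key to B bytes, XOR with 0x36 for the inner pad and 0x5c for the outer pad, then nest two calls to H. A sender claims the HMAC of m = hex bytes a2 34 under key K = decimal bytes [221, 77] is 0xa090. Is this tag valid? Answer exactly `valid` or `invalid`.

invalid

Key decimal bytes [221, 77] = dd 4d is 2 bytes ≤ B = 4; zero-pad to 4 bytes: K' = dd 4d 00 00.
K' ⊕ ipad = eb 7b 36 36; K' ⊕ opad = 81 11 5c 5c.
Inner hash: even-index sum = 451 mod 256 = 195; odd-index sum = 229 mod 256 = 229 → c3 e5.
Outer hash (recomputed tag): even-index sum = 416 mod 256 = 160; odd-index sum = 338 mod 256 = 82 → a0 52.
Recomputed tag = a052; claimed = a090 → mismatch.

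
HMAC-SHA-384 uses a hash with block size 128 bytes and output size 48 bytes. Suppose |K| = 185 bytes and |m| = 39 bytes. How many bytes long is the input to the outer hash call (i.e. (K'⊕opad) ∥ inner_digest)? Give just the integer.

176

Key is 185 > 128 bytes, so it is hashed to 48 bytes then zero-padded to 128: |K'| = 128.
Outer input = (K'⊕opad) ∥ H(inner) → 128 + 48 = 176 bytes.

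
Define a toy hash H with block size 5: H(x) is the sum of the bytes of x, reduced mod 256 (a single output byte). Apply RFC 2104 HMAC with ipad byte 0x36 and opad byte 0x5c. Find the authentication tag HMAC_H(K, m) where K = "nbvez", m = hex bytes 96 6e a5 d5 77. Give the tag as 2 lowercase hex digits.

Key "nbvez" = 6e 62 76 65 7a is exactly B = 5 bytes: K' = 6e 62 76 65 7a.
K' ⊕ ipad = 58 54 40 53 4c.  K' ⊕ opad = 32 3e 2a 39 26.
Inner input = (K'⊕ipad) ∥ m = 58 54 40 53 4c ∥ 96 6e a5 d5 77.
Inner hash: sum = 88+84+64+83+76+150+110+165+213+119 = 1152; mod 256 = 128 → 80.
Outer input = (K'⊕opad) ∥ inner = 32 3e 2a 39 26 ∥ 80.
Outer hash (tag): sum = 50+62+42+57+38+128 = 377; mod 256 = 121 → 79.

79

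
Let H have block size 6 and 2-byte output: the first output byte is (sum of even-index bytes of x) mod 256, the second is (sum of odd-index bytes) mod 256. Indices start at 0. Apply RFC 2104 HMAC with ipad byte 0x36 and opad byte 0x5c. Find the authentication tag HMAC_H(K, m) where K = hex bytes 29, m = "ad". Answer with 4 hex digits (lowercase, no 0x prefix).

191a

Key hex bytes 29 is 1 byte ≤ B = 6; zero-pad to 6 bytes: K' = 29 00 00 00 00 00.
K' ⊕ ipad = 1f 36 36 36 36 36.  K' ⊕ opad = 75 5c 5c 5c 5c 5c.
Inner input = (K'⊕ipad) ∥ m = 1f 36 36 36 36 36 ∥ 61 64.
Inner hash: even-index sum = 236 mod 256 = 236; odd-index sum = 262 mod 256 = 6 → ec 06.
Outer input = (K'⊕opad) ∥ inner = 75 5c 5c 5c 5c 5c ∥ ec 06.
Outer hash (tag): even-index sum = 537 mod 256 = 25; odd-index sum = 282 mod 256 = 26 → 19 1a.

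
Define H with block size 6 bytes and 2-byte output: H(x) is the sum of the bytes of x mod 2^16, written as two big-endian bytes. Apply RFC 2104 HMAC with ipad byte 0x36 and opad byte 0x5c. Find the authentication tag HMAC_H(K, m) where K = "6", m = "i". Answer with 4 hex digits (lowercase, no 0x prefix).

02ae

Key "6" = 36 is 1 byte ≤ B = 6; zero-pad to 6 bytes: K' = 36 00 00 00 00 00.
K' ⊕ ipad = 00 36 36 36 36 36.  K' ⊕ opad = 6a 5c 5c 5c 5c 5c.
Inner input = (K'⊕ipad) ∥ m = 00 36 36 36 36 36 ∥ 69.
Inner hash: sum = 0+54+54+54+54+54+105 = 375 → 01 77.
Outer input = (K'⊕opad) ∥ inner = 6a 5c 5c 5c 5c 5c ∥ 01 77.
Outer hash (tag): sum = 106+92+92+92+92+92+1+119 = 686 → 02 ae.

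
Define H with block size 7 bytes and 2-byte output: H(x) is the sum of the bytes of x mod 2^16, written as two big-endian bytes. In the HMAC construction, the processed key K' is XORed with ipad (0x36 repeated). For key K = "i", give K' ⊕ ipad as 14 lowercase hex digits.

5f363636363636

Key "i" = 69 is 1 byte ≤ B = 7; zero-pad to 7 bytes: K' = 69 00 00 00 00 00 00.
XOR each byte with 0x36: 69⊕36=5f, 00⊕36=36, 00⊕36=36, 00⊕36=36, 00⊕36=36, 00⊕36=36, 00⊕36=36.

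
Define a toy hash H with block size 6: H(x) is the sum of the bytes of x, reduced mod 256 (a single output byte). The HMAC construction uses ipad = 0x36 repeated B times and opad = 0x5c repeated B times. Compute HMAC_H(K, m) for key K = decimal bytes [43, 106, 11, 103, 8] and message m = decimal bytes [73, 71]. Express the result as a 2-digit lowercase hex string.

Key decimal bytes [43, 106, 11, 103, 8] = 2b 6a 0b 67 08 is 5 bytes ≤ B = 6; zero-pad to 6 bytes: K' = 2b 6a 0b 67 08 00.
K' ⊕ ipad = 1d 5c 3d 51 3e 36.  K' ⊕ opad = 77 36 57 3b 54 5c.
Inner input = (K'⊕ipad) ∥ m = 1d 5c 3d 51 3e 36 ∥ 49 47.
Inner hash: sum = 29+92+61+81+62+54+73+71 = 523; mod 256 = 11 → 0b.
Outer input = (K'⊕opad) ∥ inner = 77 36 57 3b 54 5c ∥ 0b.
Outer hash (tag): sum = 119+54+87+59+84+92+11 = 506; mod 256 = 250 → fa.

fa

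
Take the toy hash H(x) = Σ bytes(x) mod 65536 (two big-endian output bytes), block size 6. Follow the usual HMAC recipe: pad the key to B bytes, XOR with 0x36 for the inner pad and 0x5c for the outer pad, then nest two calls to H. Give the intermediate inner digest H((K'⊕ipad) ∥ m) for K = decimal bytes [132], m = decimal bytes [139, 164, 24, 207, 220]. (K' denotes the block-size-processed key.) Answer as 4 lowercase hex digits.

04b2

Key decimal bytes [132] = 84 is 1 byte ≤ B = 6; zero-pad to 6 bytes: K' = 84 00 00 00 00 00.
K' ⊕ ipad = b2 36 36 36 36 36.
Inner input = b2 36 36 36 36 36 ∥ 8b a4 18 cf dc.
Inner hash: sum = 178+54+54+54+54+54+139+164+24+207+220 = 1202 → 04 b2.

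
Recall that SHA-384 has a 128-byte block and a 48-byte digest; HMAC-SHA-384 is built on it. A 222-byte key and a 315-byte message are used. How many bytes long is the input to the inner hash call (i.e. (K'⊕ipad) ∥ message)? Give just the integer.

443

Key is 222 > 128 bytes, so it is hashed to 48 bytes then zero-padded to 128: |K'| = 128.
Inner input = (K'⊕ipad) ∥ m → 128 + 315 = 443 bytes.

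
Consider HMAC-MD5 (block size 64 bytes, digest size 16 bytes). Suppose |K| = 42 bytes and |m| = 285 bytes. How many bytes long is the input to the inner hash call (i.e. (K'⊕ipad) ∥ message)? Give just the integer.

349

Key is 42 ≤ 64 bytes, zero-padded: |K'| = 64.
Inner input = (K'⊕ipad) ∥ m → 64 + 285 = 349 bytes.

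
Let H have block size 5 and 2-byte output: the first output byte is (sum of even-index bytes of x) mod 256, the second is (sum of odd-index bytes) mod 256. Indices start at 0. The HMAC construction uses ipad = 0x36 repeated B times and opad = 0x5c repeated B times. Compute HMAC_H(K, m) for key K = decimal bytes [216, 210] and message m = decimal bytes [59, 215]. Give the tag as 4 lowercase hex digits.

911b

Key decimal bytes [216, 210] = d8 d2 is 2 bytes ≤ B = 5; zero-pad to 5 bytes: K' = d8 d2 00 00 00.
K' ⊕ ipad = ee e4 36 36 36.  K' ⊕ opad = 84 8e 5c 5c 5c.
Inner input = (K'⊕ipad) ∥ m = ee e4 36 36 36 ∥ 3b d7.
Inner hash: even-index sum = 561 mod 256 = 49; odd-index sum = 341 mod 256 = 85 → 31 55.
Outer input = (K'⊕opad) ∥ inner = 84 8e 5c 5c 5c ∥ 31 55.
Outer hash (tag): even-index sum = 401 mod 256 = 145; odd-index sum = 283 mod 256 = 27 → 91 1b.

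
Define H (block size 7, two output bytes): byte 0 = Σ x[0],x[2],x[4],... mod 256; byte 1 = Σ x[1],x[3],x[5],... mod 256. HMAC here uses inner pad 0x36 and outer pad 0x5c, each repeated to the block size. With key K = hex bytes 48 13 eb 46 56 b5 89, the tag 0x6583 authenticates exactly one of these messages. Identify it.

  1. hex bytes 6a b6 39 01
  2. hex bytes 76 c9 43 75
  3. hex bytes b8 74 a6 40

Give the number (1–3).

1

Key hex bytes 48 13 eb 46 56 b5 89 is exactly B = 7 bytes: K' = 48 13 eb 46 56 b5 89.
K' ⊕ ipad = 7e 25 dd 70 60 83 bf; K' ⊕ opad = 14 4f b7 1a 0a e9 d5.
m1: inner = H(7e 25 dd 70 60 83 bf 6a b6 39 01) = 31 bb; tag = H(14 4f b7 1a 0a e9 d5 31 bb) = 6583 ← matches
m2: inner = H(7e 25 dd 70 60 83 bf 76 c9 43 75) = b8 d1; tag = H(14 4f b7 1a 0a e9 d5 b8 d1) = 7b0a
m3: inner = H(7e 25 dd 70 60 83 bf b8 74 a6 40) = 2e 76; tag = H(14 4f b7 1a 0a e9 d5 2e 76) = 2080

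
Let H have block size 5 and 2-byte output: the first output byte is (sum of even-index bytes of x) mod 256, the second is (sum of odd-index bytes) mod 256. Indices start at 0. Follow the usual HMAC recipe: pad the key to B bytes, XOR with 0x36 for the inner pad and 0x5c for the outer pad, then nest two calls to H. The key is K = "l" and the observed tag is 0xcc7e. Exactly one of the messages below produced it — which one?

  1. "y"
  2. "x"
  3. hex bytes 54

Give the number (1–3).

2

Key "l" = 6c is 1 byte ≤ B = 5; zero-pad to 5 bytes: K' = 6c 00 00 00 00.
K' ⊕ ipad = 5a 36 36 36 36; K' ⊕ opad = 30 5c 5c 5c 5c.
m1: inner = H(5a 36 36 36 36 79) = c6 e5; tag = H(30 5c 5c 5c 5c c6 e5) = cd7e
m2: inner = H(5a 36 36 36 36 78) = c6 e4; tag = H(30 5c 5c 5c 5c c6 e4) = cc7e ← matches
m3: inner = H(5a 36 36 36 36 54) = c6 c0; tag = H(30 5c 5c 5c 5c c6 c0) = a87e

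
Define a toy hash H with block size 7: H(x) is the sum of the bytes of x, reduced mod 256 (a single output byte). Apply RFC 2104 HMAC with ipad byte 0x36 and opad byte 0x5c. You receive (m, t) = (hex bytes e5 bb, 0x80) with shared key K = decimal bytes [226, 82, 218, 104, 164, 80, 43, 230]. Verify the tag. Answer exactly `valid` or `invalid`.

valid

Key decimal bytes [226, 82, 218, 104, 164, 80, 43, 230] = e2 52 da 68 a4 50 2b e6 is 8 bytes > B = 7, so hash it first: H(key) = 7b, then zero-pad to 7 bytes: K' = 7b 00 00 00 00 00 00.
K' ⊕ ipad = 4d 36 36 36 36 36 36; K' ⊕ opad = 27 5c 5c 5c 5c 5c 5c.
Inner hash: sum = 77+54+54+54+54+54+54+229+187 = 817; mod 256 = 49 → 31.
Outer hash (recomputed tag): sum = 39+92+92+92+92+92+92+49 = 640; mod 256 = 128 → 80.
Recomputed tag = 80; claimed = 80 → match.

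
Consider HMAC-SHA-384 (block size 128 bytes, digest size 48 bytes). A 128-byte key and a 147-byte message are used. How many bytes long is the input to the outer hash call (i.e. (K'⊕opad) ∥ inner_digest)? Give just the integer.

Key is 128 ≤ 128 bytes, zero-padded: |K'| = 128.
Outer input = (K'⊕opad) ∥ H(inner) → 128 + 48 = 176 bytes.

176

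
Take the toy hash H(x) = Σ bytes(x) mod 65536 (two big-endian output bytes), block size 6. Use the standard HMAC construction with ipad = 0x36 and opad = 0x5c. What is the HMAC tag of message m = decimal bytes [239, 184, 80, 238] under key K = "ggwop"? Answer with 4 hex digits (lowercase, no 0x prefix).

01fd

Key "ggwop" = 67 67 77 6f 70 is 5 bytes ≤ B = 6; zero-pad to 6 bytes: K' = 67 67 77 6f 70 00.
K' ⊕ ipad = 51 51 41 59 46 36.  K' ⊕ opad = 3b 3b 2b 33 2c 5c.
Inner input = (K'⊕ipad) ∥ m = 51 51 41 59 46 36 ∥ ef b8 50 ee.
Inner hash: sum = 81+81+65+89+70+54+239+184+80+238 = 1181 → 04 9d.
Outer input = (K'⊕opad) ∥ inner = 3b 3b 2b 33 2c 5c ∥ 04 9d.
Outer hash (tag): sum = 59+59+43+51+44+92+4+157 = 509 → 01 fd.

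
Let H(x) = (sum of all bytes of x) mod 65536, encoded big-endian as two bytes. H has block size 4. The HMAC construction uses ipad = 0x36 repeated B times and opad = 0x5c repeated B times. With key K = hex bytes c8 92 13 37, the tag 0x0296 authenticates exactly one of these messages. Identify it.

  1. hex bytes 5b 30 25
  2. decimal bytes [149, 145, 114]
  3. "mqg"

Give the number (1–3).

1

Key hex bytes c8 92 13 37 is exactly B = 4 bytes: K' = c8 92 13 37.
K' ⊕ ipad = fe a4 25 01; K' ⊕ opad = 94 ce 4f 6b.
m1: inner = H(fe a4 25 01 5b 30 25) = 02 78; tag = H(94 ce 4f 6b 02 78) = 0296 ← matches
m2: inner = H(fe a4 25 01 95 91 72) = 03 60; tag = H(94 ce 4f 6b 03 60) = 027f
m3: inner = H(fe a4 25 01 6d 71 67) = 03 0d; tag = H(94 ce 4f 6b 03 0d) = 022c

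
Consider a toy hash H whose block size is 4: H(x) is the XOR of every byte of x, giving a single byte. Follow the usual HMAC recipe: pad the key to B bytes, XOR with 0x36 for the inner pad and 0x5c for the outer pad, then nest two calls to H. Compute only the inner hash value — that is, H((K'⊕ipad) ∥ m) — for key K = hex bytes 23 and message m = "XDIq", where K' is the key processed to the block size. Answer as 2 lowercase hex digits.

Key hex bytes 23 is 1 byte ≤ B = 4; zero-pad to 4 bytes: K' = 23 00 00 00.
K' ⊕ ipad = 15 36 36 36.
Inner input = 15 36 36 36 ∥ 58 44 49 71.
Inner hash: XOR 15⊕36⊕36⊕36⊕58⊕44⊕49⊕71 = 07.

07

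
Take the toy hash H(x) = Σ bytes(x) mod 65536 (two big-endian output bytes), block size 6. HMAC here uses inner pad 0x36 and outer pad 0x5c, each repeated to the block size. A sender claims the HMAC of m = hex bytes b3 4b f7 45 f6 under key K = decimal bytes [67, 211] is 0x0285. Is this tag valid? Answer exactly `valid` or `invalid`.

valid

Key decimal bytes [67, 211] = 43 d3 is 2 bytes ≤ B = 6; zero-pad to 6 bytes: K' = 43 d3 00 00 00 00.
K' ⊕ ipad = 75 e5 36 36 36 36; K' ⊕ opad = 1f 8f 5c 5c 5c 5c.
Inner hash: sum = 117+229+54+54+54+54+179+75+247+69+246 = 1378 → 05 62.
Outer hash (recomputed tag): sum = 31+143+92+92+92+92+5+98 = 645 → 02 85.
Recomputed tag = 0285; claimed = 0285 → match.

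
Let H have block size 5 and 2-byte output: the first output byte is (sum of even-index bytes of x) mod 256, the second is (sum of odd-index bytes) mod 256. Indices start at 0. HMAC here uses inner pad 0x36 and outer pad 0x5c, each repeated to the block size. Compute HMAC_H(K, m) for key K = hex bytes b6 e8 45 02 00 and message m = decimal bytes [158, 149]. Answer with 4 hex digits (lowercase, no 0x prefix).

0fd0

Key hex bytes b6 e8 45 02 00 is exactly B = 5 bytes: K' = b6 e8 45 02 00.
K' ⊕ ipad = 80 de 73 34 36.  K' ⊕ opad = ea b4 19 5e 5c.
Inner input = (K'⊕ipad) ∥ m = 80 de 73 34 36 ∥ 9e 95.
Inner hash: even-index sum = 446 mod 256 = 190; odd-index sum = 432 mod 256 = 176 → be b0.
Outer input = (K'⊕opad) ∥ inner = ea b4 19 5e 5c ∥ be b0.
Outer hash (tag): even-index sum = 527 mod 256 = 15; odd-index sum = 464 mod 256 = 208 → 0f d0.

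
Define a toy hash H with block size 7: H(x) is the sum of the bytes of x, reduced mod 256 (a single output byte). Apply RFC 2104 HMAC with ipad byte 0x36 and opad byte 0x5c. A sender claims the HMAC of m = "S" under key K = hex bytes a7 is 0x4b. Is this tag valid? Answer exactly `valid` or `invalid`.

valid

Key hex bytes a7 is 1 byte ≤ B = 7; zero-pad to 7 bytes: K' = a7 00 00 00 00 00 00.
K' ⊕ ipad = 91 36 36 36 36 36 36; K' ⊕ opad = fb 5c 5c 5c 5c 5c 5c.
Inner hash: sum = 145+54+54+54+54+54+54+83 = 552; mod 256 = 40 → 28.
Outer hash (recomputed tag): sum = 251+92+92+92+92+92+92+40 = 843; mod 256 = 75 → 4b.
Recomputed tag = 4b; claimed = 4b → match.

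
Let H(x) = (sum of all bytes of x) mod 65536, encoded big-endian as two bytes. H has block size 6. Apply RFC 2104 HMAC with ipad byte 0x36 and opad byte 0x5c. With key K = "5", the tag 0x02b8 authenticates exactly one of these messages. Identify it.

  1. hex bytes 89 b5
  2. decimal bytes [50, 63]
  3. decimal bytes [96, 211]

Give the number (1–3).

Key "5" = 35 is 1 byte ≤ B = 6; zero-pad to 6 bytes: K' = 35 00 00 00 00 00.
K' ⊕ ipad = 03 36 36 36 36 36; K' ⊕ opad = 69 5c 5c 5c 5c 5c.
m1: inner = H(03 36 36 36 36 36 89 b5) = 02 4f; tag = H(69 5c 5c 5c 5c 5c 02 4f) = 0286
m2: inner = H(03 36 36 36 36 36 32 3f) = 01 82; tag = H(69 5c 5c 5c 5c 5c 01 82) = 02b8 ← matches
m3: inner = H(03 36 36 36 36 36 60 d3) = 02 44; tag = H(69 5c 5c 5c 5c 5c 02 44) = 027b

2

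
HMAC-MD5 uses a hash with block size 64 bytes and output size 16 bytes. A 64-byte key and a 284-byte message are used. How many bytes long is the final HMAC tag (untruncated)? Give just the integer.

16

The tag is one MD5 digest: 16 bytes.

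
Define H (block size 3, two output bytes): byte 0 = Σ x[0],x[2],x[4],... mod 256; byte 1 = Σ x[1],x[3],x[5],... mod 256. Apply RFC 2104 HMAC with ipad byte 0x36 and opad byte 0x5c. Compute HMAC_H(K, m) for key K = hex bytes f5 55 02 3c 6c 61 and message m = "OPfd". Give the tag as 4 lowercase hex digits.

14ed

Key hex bytes f5 55 02 3c 6c 61 is 6 bytes > B = 3, so hash it first: H(key) = 63 f2, then zero-pad to 3 bytes: K' = 63 f2 00.
K' ⊕ ipad = 55 c4 36.  K' ⊕ opad = 3f ae 5c.
Inner input = (K'⊕ipad) ∥ m = 55 c4 36 ∥ 4f 50 66 64.
Inner hash: even-index sum = 319 mod 256 = 63; odd-index sum = 377 mod 256 = 121 → 3f 79.
Outer input = (K'⊕opad) ∥ inner = 3f ae 5c ∥ 3f 79.
Outer hash (tag): even-index sum = 276 mod 256 = 20; odd-index sum = 237 mod 256 = 237 → 14 ed.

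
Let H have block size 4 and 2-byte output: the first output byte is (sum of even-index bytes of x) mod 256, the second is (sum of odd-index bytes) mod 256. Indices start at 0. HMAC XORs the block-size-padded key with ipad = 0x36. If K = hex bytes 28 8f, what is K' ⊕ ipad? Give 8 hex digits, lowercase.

Key hex bytes 28 8f is 2 bytes ≤ B = 4; zero-pad to 4 bytes: K' = 28 8f 00 00.
XOR each byte with 0x36: 28⊕36=1e, 8f⊕36=b9, 00⊕36=36, 00⊕36=36.

1eb93636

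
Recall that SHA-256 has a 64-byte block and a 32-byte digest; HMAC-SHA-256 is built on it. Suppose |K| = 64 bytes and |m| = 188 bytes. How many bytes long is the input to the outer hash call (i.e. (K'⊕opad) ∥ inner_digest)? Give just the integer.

Key is 64 ≤ 64 bytes, zero-padded: |K'| = 64.
Outer input = (K'⊕opad) ∥ H(inner) → 64 + 32 = 96 bytes.

96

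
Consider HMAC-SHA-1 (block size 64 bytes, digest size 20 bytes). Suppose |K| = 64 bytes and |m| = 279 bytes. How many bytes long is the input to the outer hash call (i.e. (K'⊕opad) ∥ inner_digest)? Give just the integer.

Key is 64 ≤ 64 bytes, zero-padded: |K'| = 64.
Outer input = (K'⊕opad) ∥ H(inner) → 64 + 20 = 84 bytes.

84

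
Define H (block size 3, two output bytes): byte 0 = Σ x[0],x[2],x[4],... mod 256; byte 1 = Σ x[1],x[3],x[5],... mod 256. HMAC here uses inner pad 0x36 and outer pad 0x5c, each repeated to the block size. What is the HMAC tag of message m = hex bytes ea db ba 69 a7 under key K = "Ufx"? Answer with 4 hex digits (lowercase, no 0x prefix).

Key "Ufx" = 55 66 78 is exactly B = 3 bytes: K' = 55 66 78.
K' ⊕ ipad = 63 50 4e.  K' ⊕ opad = 09 3a 24.
Inner input = (K'⊕ipad) ∥ m = 63 50 4e ∥ ea db ba 69 a7.
Inner hash: even-index sum = 501 mod 256 = 245; odd-index sum = 667 mod 256 = 155 → f5 9b.
Outer input = (K'⊕opad) ∥ inner = 09 3a 24 ∥ f5 9b.
Outer hash (tag): even-index sum = 200 mod 256 = 200; odd-index sum = 303 mod 256 = 47 → c8 2f.

c82f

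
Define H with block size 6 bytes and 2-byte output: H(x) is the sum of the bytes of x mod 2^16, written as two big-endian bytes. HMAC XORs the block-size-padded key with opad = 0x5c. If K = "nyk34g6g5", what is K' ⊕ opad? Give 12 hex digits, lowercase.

5eae5c5c5c5c

Key "nyk34g6g5" = 6e 79 6b 33 34 67 36 67 35 is 9 bytes > B = 6, so hash it first: H(key) = 02 f2, then zero-pad to 6 bytes: K' = 02 f2 00 00 00 00.
XOR each byte with 0x5c: 02⊕5c=5e, f2⊕5c=ae, 00⊕5c=5c, 00⊕5c=5c, 00⊕5c=5c, 00⊕5c=5c.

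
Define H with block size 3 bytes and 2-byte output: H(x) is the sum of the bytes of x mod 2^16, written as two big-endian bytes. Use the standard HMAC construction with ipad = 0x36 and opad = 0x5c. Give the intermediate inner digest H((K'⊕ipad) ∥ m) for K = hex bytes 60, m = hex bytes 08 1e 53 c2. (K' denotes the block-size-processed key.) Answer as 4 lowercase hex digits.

01fd

Key hex bytes 60 is 1 byte ≤ B = 3; zero-pad to 3 bytes: K' = 60 00 00.
K' ⊕ ipad = 56 36 36.
Inner input = 56 36 36 ∥ 08 1e 53 c2.
Inner hash: sum = 86+54+54+8+30+83+194 = 509 → 01 fd.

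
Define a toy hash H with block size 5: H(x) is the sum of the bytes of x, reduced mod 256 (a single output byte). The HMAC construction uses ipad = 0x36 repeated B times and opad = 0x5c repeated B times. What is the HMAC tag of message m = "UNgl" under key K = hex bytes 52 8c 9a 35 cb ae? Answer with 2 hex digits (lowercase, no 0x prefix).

48

Key hex bytes 52 8c 9a 35 cb ae is 6 bytes > B = 5, so hash it first: H(key) = 26, then zero-pad to 5 bytes: K' = 26 00 00 00 00.
K' ⊕ ipad = 10 36 36 36 36.  K' ⊕ opad = 7a 5c 5c 5c 5c.
Inner input = (K'⊕ipad) ∥ m = 10 36 36 36 36 ∥ 55 4e 67 6c.
Inner hash: sum = 16+54+54+54+54+85+78+103+108 = 606; mod 256 = 94 → 5e.
Outer input = (K'⊕opad) ∥ inner = 7a 5c 5c 5c 5c ∥ 5e.
Outer hash (tag): sum = 122+92+92+92+92+94 = 584; mod 256 = 72 → 48.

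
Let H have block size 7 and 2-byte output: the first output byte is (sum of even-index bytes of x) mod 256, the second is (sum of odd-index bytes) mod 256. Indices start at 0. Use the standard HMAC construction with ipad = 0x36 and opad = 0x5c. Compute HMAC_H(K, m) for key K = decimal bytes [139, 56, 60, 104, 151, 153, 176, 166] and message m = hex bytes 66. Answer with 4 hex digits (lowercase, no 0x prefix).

Key decimal bytes [139, 56, 60, 104, 151, 153, 176, 166] = 8b 38 3c 68 97 99 b0 a6 is 8 bytes > B = 7, so hash it first: H(key) = 0e df, then zero-pad to 7 bytes: K' = 0e df 00 00 00 00 00.
K' ⊕ ipad = 38 e9 36 36 36 36 36.  K' ⊕ opad = 52 83 5c 5c 5c 5c 5c.
Inner input = (K'⊕ipad) ∥ m = 38 e9 36 36 36 36 36 ∥ 66.
Inner hash: even-index sum = 218 mod 256 = 218; odd-index sum = 443 mod 256 = 187 → da bb.
Outer input = (K'⊕opad) ∥ inner = 52 83 5c 5c 5c 5c 5c ∥ da bb.
Outer hash (tag): even-index sum = 545 mod 256 = 33; odd-index sum = 533 mod 256 = 21 → 21 15.

2115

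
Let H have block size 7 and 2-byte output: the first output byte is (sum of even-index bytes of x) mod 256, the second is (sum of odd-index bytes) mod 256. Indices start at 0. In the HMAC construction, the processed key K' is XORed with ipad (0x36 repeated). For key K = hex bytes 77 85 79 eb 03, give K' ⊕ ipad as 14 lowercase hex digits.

Key hex bytes 77 85 79 eb 03 is 5 bytes ≤ B = 7; zero-pad to 7 bytes: K' = 77 85 79 eb 03 00 00.
XOR each byte with 0x36: 77⊕36=41, 85⊕36=b3, 79⊕36=4f, eb⊕36=dd, 03⊕36=35, 00⊕36=36, 00⊕36=36.

41b34fdd353636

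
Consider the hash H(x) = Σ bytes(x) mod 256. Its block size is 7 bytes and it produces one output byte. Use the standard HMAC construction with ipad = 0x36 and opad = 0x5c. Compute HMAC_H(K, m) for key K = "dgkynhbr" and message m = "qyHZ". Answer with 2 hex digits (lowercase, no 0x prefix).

6c

Key "dgkynhbr" = 64 67 6b 79 6e 68 62 72 is 8 bytes > B = 7, so hash it first: H(key) = 59, then zero-pad to 7 bytes: K' = 59 00 00 00 00 00 00.
K' ⊕ ipad = 6f 36 36 36 36 36 36.  K' ⊕ opad = 05 5c 5c 5c 5c 5c 5c.
Inner input = (K'⊕ipad) ∥ m = 6f 36 36 36 36 36 36 ∥ 71 79 48 5a.
Inner hash: sum = 111+54+54+54+54+54+54+113+121+72+90 = 831; mod 256 = 63 → 3f.
Outer input = (K'⊕opad) ∥ inner = 05 5c 5c 5c 5c 5c 5c ∥ 3f.
Outer hash (tag): sum = 5+92+92+92+92+92+92+63 = 620; mod 256 = 108 → 6c.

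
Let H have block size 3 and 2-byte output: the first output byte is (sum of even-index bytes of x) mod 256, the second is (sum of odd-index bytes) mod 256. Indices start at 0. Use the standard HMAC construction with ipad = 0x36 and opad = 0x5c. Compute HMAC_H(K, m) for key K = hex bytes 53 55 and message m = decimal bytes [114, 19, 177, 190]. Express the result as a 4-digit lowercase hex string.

f175

Key hex bytes 53 55 is 2 bytes ≤ B = 3; zero-pad to 3 bytes: K' = 53 55 00.
K' ⊕ ipad = 65 63 36.  K' ⊕ opad = 0f 09 5c.
Inner input = (K'⊕ipad) ∥ m = 65 63 36 ∥ 72 13 b1 be.
Inner hash: even-index sum = 364 mod 256 = 108; odd-index sum = 390 mod 256 = 134 → 6c 86.
Outer input = (K'⊕opad) ∥ inner = 0f 09 5c ∥ 6c 86.
Outer hash (tag): even-index sum = 241 mod 256 = 241; odd-index sum = 117 mod 256 = 117 → f1 75.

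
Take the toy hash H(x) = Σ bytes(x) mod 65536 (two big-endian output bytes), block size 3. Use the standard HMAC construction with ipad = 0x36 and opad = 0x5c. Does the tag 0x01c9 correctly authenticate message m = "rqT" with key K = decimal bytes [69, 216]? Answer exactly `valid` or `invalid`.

valid

Key decimal bytes [69, 216] = 45 d8 is 2 bytes ≤ B = 3; zero-pad to 3 bytes: K' = 45 d8 00.
K' ⊕ ipad = 73 ee 36; K' ⊕ opad = 19 84 5c.
Inner hash: sum = 115+238+54+114+113+84 = 718 → 02 ce.
Outer hash (recomputed tag): sum = 25+132+92+2+206 = 457 → 01 c9.
Recomputed tag = 01c9; claimed = 01c9 → match.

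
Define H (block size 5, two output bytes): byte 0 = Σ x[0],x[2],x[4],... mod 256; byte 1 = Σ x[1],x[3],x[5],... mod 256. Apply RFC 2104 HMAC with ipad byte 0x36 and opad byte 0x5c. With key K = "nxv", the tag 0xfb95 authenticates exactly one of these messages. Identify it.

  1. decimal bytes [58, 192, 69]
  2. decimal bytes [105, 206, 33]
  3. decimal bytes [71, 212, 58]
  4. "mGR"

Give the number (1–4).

Key "nxv" = 6e 78 76 is 3 bytes ≤ B = 5; zero-pad to 5 bytes: K' = 6e 78 76 00 00.
K' ⊕ ipad = 58 4e 40 36 36; K' ⊕ opad = 32 24 2a 5c 5c.
m1: inner = H(58 4e 40 36 36 3a c0 45) = 8e 03; tag = H(32 24 2a 5c 5c 8e 03) = bb0e
m2: inner = H(58 4e 40 36 36 69 ce 21) = 9c 0e; tag = H(32 24 2a 5c 5c 9c 0e) = c61c
m3: inner = H(58 4e 40 36 36 47 d4 3a) = a2 05; tag = H(32 24 2a 5c 5c a2 05) = bd22
m4: inner = H(58 4e 40 36 36 6d 47 52) = 15 43; tag = H(32 24 2a 5c 5c 15 43) = fb95 ← matches

4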